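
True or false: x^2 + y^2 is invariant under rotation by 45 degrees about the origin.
True

Applying rotation by 45 degrees: x' = x*cos(45 degrees) - y*sin(45 degrees) = sqrt(2)x/2 - sqrt(2)y/2, y' = x*sin(45 degrees) + y*cos(45 degrees) = sqrt(2)x/2 + sqrt(2)y/2

Substituting into x^2 + y^2:
(sqrt(2)x/2 - sqrt(2)y/2)^2 + (sqrt(2)x/2 + sqrt(2)y/2)^2
= x^2 + y^2

This equals the original expression x^2 + y^2, so it IS invariant.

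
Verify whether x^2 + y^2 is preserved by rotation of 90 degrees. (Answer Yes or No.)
Yes

Applying rotation by 90 degrees: x' = x*cos(90 degrees) - y*sin(90 degrees) = -y, y' = x*sin(90 degrees) + y*cos(90 degrees) = x

Substituting into x^2 + y^2:
(-y)^2 + (x)^2
= x^2 + y^2

This equals the original expression x^2 + y^2, so it IS invariant.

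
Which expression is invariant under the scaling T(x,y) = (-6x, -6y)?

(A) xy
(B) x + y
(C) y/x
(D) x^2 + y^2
C

Under the uniform scaling T(x,y) = (-6x, -6y):
Substitute the transformed coordinates into each option and compare with the original:
(A) xy  ->  (-6x)(-6y) = 36xy   [differs from xy: not invariant]
(B) x + y  ->  (-6x) + (-6y) = -6x - 6y   [differs from x + y: not invariant]
(C) y/x  ->  (-6y)/(-6x) = y/x   [equals y/x: invariant]
(D) x^2 + y^2  ->  (-6x)^2 + (-6y)^2 = 36x^2 + 36y^2   [differs from x^2 + y^2: not invariant]

Only option (C), y/x, is unchanged by the transformation.
The common factor -6 cancels in a ratio of coordinates, while sums, products and sums of squares pick up factors of -6 or 36.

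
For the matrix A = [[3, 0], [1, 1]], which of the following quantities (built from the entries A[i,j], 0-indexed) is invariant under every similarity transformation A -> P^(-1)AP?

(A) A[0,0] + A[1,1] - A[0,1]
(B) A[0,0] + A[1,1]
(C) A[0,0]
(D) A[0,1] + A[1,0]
B

A[0,0] + A[1,1] is the trace of A. By the cyclic property of the trace, tr(P^(-1)AP) = tr(APP^(-1)) = tr(A), so it is the same for every matrix similar to A.

The other combinations are not similarity invariants. For example, take P = [[1, -1], [0, 1]] (det P = 1), so P^(-1) = [[1, 1], [0, 1]] and
B = P^(-1)AP = [[4, -3], [1, 0]].
Evaluating each option on A and on B:
(A) A[0,0] + A[1,1] - A[0,1]: 4 for A, 7 for B -> changes
(B) A[0,0] + A[1,1]: 4 for A, 4 for B -> unchanged
(C) A[0,0]: 3 for A, 4 for B -> changes
(D) A[0,1] + A[1,0]: 1 for A, -2 for B -> changes

Only (B) A[0,0] + A[1,1] = 4 survives (and it does so for every P, not just this one), so it is the invariant.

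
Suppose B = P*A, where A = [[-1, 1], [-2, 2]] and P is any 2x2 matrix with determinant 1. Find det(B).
0

By the multiplicative property of determinants, det(B) = det(P*A) = det(P) * det(A) = det(A),
so the determinant is invariant under multiplication by any determinant-1 matrix; we just need det(A).

det(A) = (-1)(2) - (1)(-2) = -2 - (-2) = 0

Therefore det(B) = 1 * 0 = 0.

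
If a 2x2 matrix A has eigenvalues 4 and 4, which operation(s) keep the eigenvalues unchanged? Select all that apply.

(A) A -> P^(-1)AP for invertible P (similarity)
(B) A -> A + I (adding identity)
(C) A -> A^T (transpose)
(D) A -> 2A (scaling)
A and C

Eigenvalues are preserved by:
1. Similarity transformations: A -> P^(-1)AP (same characteristic polynomial)
2. Transpose: A^T has the same eigenvalues as A

Eigenvalues are NOT preserved by:
- Adding identity: eigenvalues become 4+1, 4+1
- Scaling: eigenvalues become 8, 8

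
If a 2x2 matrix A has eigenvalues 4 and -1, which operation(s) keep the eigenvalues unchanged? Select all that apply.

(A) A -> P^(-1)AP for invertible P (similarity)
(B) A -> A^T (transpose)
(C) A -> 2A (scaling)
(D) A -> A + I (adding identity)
A and B

Eigenvalues are preserved by:
1. Similarity transformations: A -> P^(-1)AP (same characteristic polynomial)
2. Transpose: A^T has the same eigenvalues as A

Eigenvalues are NOT preserved by:
- Adding identity: eigenvalues become 4+1, -1+1
- Scaling: eigenvalues become 8, -2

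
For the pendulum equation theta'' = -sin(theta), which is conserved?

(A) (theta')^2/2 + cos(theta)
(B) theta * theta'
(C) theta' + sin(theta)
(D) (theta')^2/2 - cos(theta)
D

A first integral I satisfies dI/dt = 0 along every solution. Differentiate each option and use the equation of motion:
(A) d/dt[(theta')^2/2 + cos(theta)] = theta' theta'' - sin(theta) theta' = -2 theta' sin(theta), not identically 0
(B) d/dt[theta * theta'] = (theta')^2 + theta theta'' = (theta')^2 - theta sin(theta), not identically 0
(C) d/dt[theta' + sin(theta)] = theta'' + cos(theta) theta' = -sin(theta) + theta' cos(theta), not identically 0
(D) d/dt[(theta')^2/2 - cos(theta)] = theta' theta'' + sin(theta) theta' = theta'(-sin(theta)) + theta' sin(theta) = 0

Only (D) has zero time-derivative. This is the total energy: kinetic (theta')^2/2 plus potential -cos(theta).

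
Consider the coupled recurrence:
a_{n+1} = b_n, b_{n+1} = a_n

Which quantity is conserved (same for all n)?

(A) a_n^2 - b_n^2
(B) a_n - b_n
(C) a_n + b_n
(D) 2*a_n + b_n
C

Replace a_n by a_{n+1} = b_n and b_n by b_{n+1} = a_n in each option and simplify:
(A) a_n^2 - b_n^2  ->  (b_n)^2 - (a_n)^2 = -a_n^2 + b_n^2   [not conserved]
(B) a_n - b_n  ->  (b_n) - (a_n) = -a_n + b_n   [not conserved]
(C) a_n + b_n  ->  (b_n) + (a_n) = a_n + b_n   [conserved]
(D) 2*a_n + b_n  ->  2*(b_n) + (a_n) = a_n + 2*b_n   [not conserved]

Only (C) a_n + b_n returns to itself after one step, so it is the conserved quantity.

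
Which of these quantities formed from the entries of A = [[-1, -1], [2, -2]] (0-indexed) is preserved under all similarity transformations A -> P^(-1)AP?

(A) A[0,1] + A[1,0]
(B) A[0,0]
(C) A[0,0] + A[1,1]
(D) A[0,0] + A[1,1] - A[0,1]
C

A[0,0] + A[1,1] is the trace of A. By the cyclic property of the trace, tr(P^(-1)AP) = tr(APP^(-1)) = tr(A), so it is the same for every matrix similar to A.

The other combinations are not similarity invariants. For example, take P = [[1, 1], [0, 1]] (det P = 1), so P^(-1) = [[1, -1], [0, 1]] and
B = P^(-1)AP = [[-3, -2], [2, 0]].
Evaluating each option on A and on B:
(A) A[0,1] + A[1,0]: 1 for A, 0 for B -> changes
(B) A[0,0]: -1 for A, -3 for B -> changes
(C) A[0,0] + A[1,1]: -3 for A, -3 for B -> unchanged
(D) A[0,0] + A[1,1] - A[0,1]: -2 for A, -1 for B -> changes

Only (C) A[0,0] + A[1,1] = -3 survives (and it does so for every P, not just this one), so it is the invariant.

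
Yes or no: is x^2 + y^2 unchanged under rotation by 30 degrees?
Yes

Applying rotation by 30 degrees: x' = x*cos(30 degrees) - y*sin(30 degrees) = sqrt(3)x/2 - y/2, y' = x*sin(30 degrees) + y*cos(30 degrees) = x/2 + sqrt(3)y/2

Substituting into x^2 + y^2:
(sqrt(3)x/2 - y/2)^2 + (x/2 + sqrt(3)y/2)^2
= x^2 + y^2

This equals the original expression x^2 + y^2, so it IS invariant.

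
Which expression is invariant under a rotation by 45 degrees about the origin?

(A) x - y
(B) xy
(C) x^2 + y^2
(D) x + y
C

A rotation by 45 degrees sends (x, y) to (sqrt(2)x/2 - sqrt(2)y/2, sqrt(2)x/2 + sqrt(2)y/2).
Substitute the transformed coordinates into each option and compare with the original:
(A) x - y  ->  (sqrt(2)x/2 - sqrt(2)y/2) - (sqrt(2)x/2 + sqrt(2)y/2) = -sqrt(2)y   [differs from x - y: not invariant]
(B) xy  ->  (sqrt(2)x/2 - sqrt(2)y/2)(sqrt(2)x/2 + sqrt(2)y/2) = x^2/2 - y^2/2   [differs from xy: not invariant]
(C) x^2 + y^2  ->  (sqrt(2)x/2 - sqrt(2)y/2)^2 + (sqrt(2)x/2 + sqrt(2)y/2)^2 = x^2 + y^2   [equals x^2 + y^2: invariant]
(D) x + y  ->  (sqrt(2)x/2 - sqrt(2)y/2) + (sqrt(2)x/2 + sqrt(2)y/2) = sqrt(2)x   [differs from x + y: not invariant]

Only option (C), x^2 + y^2, is unchanged by the transformation.
Geometrically, x^2 + y^2 is the squared distance from the origin, which every rotation about the origin preserves.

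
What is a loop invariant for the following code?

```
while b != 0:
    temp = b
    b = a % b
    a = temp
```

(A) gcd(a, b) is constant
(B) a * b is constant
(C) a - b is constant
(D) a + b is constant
A

A loop invariant must hold before the first iteration and be re-established by every execution of the body.

(A) gcd(a, b) is constant: One iteration replaces (a, b) by (b, a mod b). Since a mod b = a - q*b for an integer q, any common divisor of a and b divides b and a mod b, and conversely; hence gcd(b, a mod b) = gcd(a, b). For instance (16, 11) -> (11, 5) keeps gcd = 1. At exit b = 0 and a = gcd of the original inputs.

The other options fail:
(B) a * b is constant: e.g. (a, b) = (16, 11) -> (11, 5): the product goes from 176 to 55.
(C) a - b is constant: e.g. (a, b) = (16, 11) -> (11, 5): the difference goes from 5 to 6.
(D) a + b is constant: e.g. (a, b) = (16, 11) -> (11, 5): the sum goes from 27 to 16.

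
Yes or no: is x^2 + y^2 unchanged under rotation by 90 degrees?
Yes

Applying rotation by 90 degrees: x' = x*cos(90 degrees) - y*sin(90 degrees) = -y, y' = x*sin(90 degrees) + y*cos(90 degrees) = x

Substituting into x^2 + y^2:
(-y)^2 + (x)^2
= x^2 + y^2

This equals the original expression x^2 + y^2, so it IS invariant.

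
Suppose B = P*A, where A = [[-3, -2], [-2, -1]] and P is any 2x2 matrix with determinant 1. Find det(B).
-1

By the multiplicative property of determinants, det(B) = det(P*A) = det(P) * det(A) = det(A),
so the determinant is invariant under multiplication by any determinant-1 matrix; we just need det(A).

det(A) = (-3)(-1) - (-2)(-2) = 3 - 4 = -1

Therefore det(B) = 1 * (-1) = -1.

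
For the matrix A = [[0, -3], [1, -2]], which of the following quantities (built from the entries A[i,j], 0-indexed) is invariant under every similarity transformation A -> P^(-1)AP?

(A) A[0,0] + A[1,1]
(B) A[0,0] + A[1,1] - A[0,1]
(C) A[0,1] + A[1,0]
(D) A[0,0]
A

A[0,0] + A[1,1] is the trace of A. By the cyclic property of the trace, tr(P^(-1)AP) = tr(APP^(-1)) = tr(A), so it is the same for every matrix similar to A.

The other combinations are not similarity invariants. For example, take P = [[1, 1], [1, 2]] (det P = 1), so P^(-1) = [[2, -1], [-1, 1]] and
B = P^(-1)AP = [[-5, -9], [2, 3]].
Evaluating each option on A and on B:
(A) A[0,0] + A[1,1]: -2 for A, -2 for B -> unchanged
(B) A[0,0] + A[1,1] - A[0,1]: 1 for A, 7 for B -> changes
(C) A[0,1] + A[1,0]: -2 for A, -7 for B -> changes
(D) A[0,0]: 0 for A, -5 for B -> changes

Only (A) A[0,0] + A[1,1] = -2 survives (and it does so for every P, not just this one), so it is the invariant.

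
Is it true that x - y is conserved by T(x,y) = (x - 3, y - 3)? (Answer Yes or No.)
Yes

Substitute T(x,y) = (x - 3, y - 3) into the expression and compare with the original.

Original: x - y
After applying T: (x - 3) - (y - 3) = x - y

This is identical to the original x - y, so the expression is invariant.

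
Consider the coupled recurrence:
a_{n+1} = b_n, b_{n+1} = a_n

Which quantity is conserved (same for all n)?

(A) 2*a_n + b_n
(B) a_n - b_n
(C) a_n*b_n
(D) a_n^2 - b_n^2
C

Replace a_n by a_{n+1} = b_n and b_n by b_{n+1} = a_n in each option and simplify:
(A) 2*a_n + b_n  ->  2*(b_n) + (a_n) = a_n + 2*b_n   [not conserved]
(B) a_n - b_n  ->  (b_n) - (a_n) = -a_n + b_n   [not conserved]
(C) a_n*b_n  ->  (b_n)*(a_n) = a_n*b_n   [conserved]
(D) a_n^2 - b_n^2  ->  (b_n)^2 - (a_n)^2 = -a_n^2 + b_n^2   [not conserved]

Only (C) a_n*b_n returns to itself after one step, so it is the conserved quantity.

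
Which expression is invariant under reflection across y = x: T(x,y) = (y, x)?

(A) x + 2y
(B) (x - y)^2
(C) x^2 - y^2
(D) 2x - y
B

The map is reflection across y = x: T(x,y) = (y, x).
Substitute the transformed coordinates into each option and compare with the original:
(A) x + 2y  ->  (y) + 2(x) = 2x + y   [differs from x + 2y: not invariant]
(B) (x - y)^2  ->  ((y) - (x))^2 = x^2 - 2xy + y^2   [equals (x - y)^2: invariant]
(C) x^2 - y^2  ->  (y)^2 - (x)^2 = -x^2 + y^2   [differs from x^2 - y^2: not invariant]
(D) 2x - y  ->  2(y) - (x) = -x + 2y   [differs from 2x - y: not invariant]

Only option (B), (x - y)^2, is unchanged by the transformation.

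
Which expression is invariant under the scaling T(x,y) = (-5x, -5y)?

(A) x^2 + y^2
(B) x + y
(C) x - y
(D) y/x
D

Under the uniform scaling T(x,y) = (-5x, -5y):
Substitute the transformed coordinates into each option and compare with the original:
(A) x^2 + y^2  ->  (-5x)^2 + (-5y)^2 = 25x^2 + 25y^2   [differs from x^2 + y^2: not invariant]
(B) x + y  ->  (-5x) + (-5y) = -5x - 5y   [differs from x + y: not invariant]
(C) x - y  ->  (-5x) - (-5y) = -5x + 5y   [differs from x - y: not invariant]
(D) y/x  ->  (-5y)/(-5x) = y/x   [equals y/x: invariant]

Only option (D), y/x, is unchanged by the transformation.
The common factor -5 cancels in a ratio of coordinates, while sums, products and sums of squares pick up factors of -5 or 25.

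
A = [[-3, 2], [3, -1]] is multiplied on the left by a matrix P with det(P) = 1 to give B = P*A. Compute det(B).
-3

By the multiplicative property of determinants, det(B) = det(P*A) = det(P) * det(A) = det(A),
so the determinant is invariant under multiplication by any determinant-1 matrix; we just need det(A).

det(A) = (-3)(-1) - (2)(3) = 3 - 6 = -3

Therefore det(B) = 1 * (-3) = -3.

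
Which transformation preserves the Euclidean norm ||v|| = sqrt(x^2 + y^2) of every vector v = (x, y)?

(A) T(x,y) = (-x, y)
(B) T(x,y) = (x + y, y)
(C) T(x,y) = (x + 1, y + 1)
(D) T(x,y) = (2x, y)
A

A transformation preserves a norm if ||T(v)|| = ||v|| for every v; a single vector where the norm changes rules an option out.

(A) T(x,y) = (-x, y): preserves the norm -- it is an orthogonal map (a rotation/reflection), and (-x)^2 + (y)^2 simplifies to x^2 + y^2.
(B) T(x,y) = (x + y, y): v = (0, 1) has norm sqrt((0)^2 + (1)^2) = 1, but T(v) = (1, 1) has norm sqrt(2) -- not preserved.
(C) T(x,y) = (x + 1, y + 1): v = (1, 0) has norm sqrt((1)^2 + (0)^2) = 1, but T(v) = (2, 1) has norm sqrt(5) -- not preserved.
(D) T(x,y) = (2x, y): v = (1, 0) has norm sqrt((1)^2 + (0)^2) = 1, but T(v) = (2, 0) has norm 2 -- not preserved.

Therefore the answer is (A).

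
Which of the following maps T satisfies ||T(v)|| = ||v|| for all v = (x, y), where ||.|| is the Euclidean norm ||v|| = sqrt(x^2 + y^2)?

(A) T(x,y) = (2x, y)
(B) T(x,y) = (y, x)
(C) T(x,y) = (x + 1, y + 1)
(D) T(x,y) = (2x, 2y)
B

A transformation preserves a norm if ||T(v)|| = ||v|| for every v; a single vector where the norm changes rules an option out.

(A) T(x,y) = (2x, y): v = (1, 0) has norm sqrt((1)^2 + (0)^2) = 1, but T(v) = (2, 0) has norm 2 -- not preserved.
(B) T(x,y) = (y, x): preserves the norm -- it is an orthogonal map (a rotation/reflection), and (y)^2 + (x)^2 simplifies to x^2 + y^2.
(C) T(x,y) = (x + 1, y + 1): v = (1, 0) has norm sqrt((1)^2 + (0)^2) = 1, but T(v) = (2, 1) has norm sqrt(5) -- not preserved.
(D) T(x,y) = (2x, 2y): v = (1, 0) has norm sqrt((1)^2 + (0)^2) = 1, but T(v) = (2, 0) has norm 2 -- not preserved.

Therefore the answer is (B).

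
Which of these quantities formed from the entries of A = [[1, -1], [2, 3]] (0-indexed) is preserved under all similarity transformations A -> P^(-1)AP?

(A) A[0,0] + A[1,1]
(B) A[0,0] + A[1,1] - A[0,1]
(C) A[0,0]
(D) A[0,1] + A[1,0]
A

A[0,0] + A[1,1] is the trace of A. By the cyclic property of the trace, tr(P^(-1)AP) = tr(APP^(-1)) = tr(A), so it is the same for every matrix similar to A.

The other combinations are not similarity invariants. For example, take P = [[1, 1], [0, 1]] (det P = 1), so P^(-1) = [[1, -1], [0, 1]] and
B = P^(-1)AP = [[-1, -5], [2, 5]].
Evaluating each option on A and on B:
(A) A[0,0] + A[1,1]: 4 for A, 4 for B -> unchanged
(B) A[0,0] + A[1,1] - A[0,1]: 5 for A, 9 for B -> changes
(C) A[0,0]: 1 for A, -1 for B -> changes
(D) A[0,1] + A[1,0]: 1 for A, -3 for B -> changes

Only (A) A[0,0] + A[1,1] = 4 survives (and it does so for every P, not just this one), so it is the invariant.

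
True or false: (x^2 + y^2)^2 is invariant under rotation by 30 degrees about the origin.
True

Applying rotation by 30 degrees: x' = x*cos(30 degrees) - y*sin(30 degrees) = sqrt(3)x/2 - y/2, y' = x*sin(30 degrees) + y*cos(30 degrees) = x/2 + sqrt(3)y/2

Substituting into (x^2 + y^2)^2:
((sqrt(3)x/2 - y/2)^2 + (x/2 + sqrt(3)y/2)^2)^2
= x^4 + 2x^2y^2 + y^4 = (x^2 + y^2)^2

This equals the original expression (x^2 + y^2)^2, so it IS invariant.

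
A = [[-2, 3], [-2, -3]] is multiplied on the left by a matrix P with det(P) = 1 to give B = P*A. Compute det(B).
12

By the multiplicative property of determinants, det(B) = det(P*A) = det(P) * det(A) = det(A),
so the determinant is invariant under multiplication by any determinant-1 matrix; we just need det(A).

det(A) = (-2)(-3) - (3)(-2) = 6 - (-6) = 12

Therefore det(B) = 1 * 12 = 12.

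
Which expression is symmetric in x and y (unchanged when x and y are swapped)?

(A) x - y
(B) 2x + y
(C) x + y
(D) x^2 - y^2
C

A symmetric expression is unchanged when the variables are permuted; here the transformation to test is the swap (x, y) -> (y, x).
Substitute the transformed coordinates into each option and compare with the original:
(A) x - y  ->  (y) - (x) = -x + y   [differs from x - y: not invariant]
(B) 2x + y  ->  2(y) + (x) = x + 2y   [differs from 2x + y: not invariant]
(C) x + y  ->  (y) + (x) = x + y   [equals x + y: invariant]
(D) x^2 - y^2  ->  (y)^2 - (x)^2 = -x^2 + y^2   [differs from x^2 - y^2: not invariant]

Only option (C), x + y, is unchanged by the transformation.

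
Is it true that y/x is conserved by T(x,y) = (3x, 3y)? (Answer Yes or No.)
Yes

Substitute T(x,y) = (3x, 3y) into the expression and compare with the original.

Original: y/x
After applying T: (3y)/(3x) = y/x

This is identical to the original y/x, so the expression is invariant.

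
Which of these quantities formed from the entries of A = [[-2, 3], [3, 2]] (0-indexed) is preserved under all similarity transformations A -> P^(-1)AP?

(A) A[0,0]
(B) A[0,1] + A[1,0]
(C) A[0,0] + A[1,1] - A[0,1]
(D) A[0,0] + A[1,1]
D

A[0,0] + A[1,1] is the trace of A. By the cyclic property of the trace, tr(P^(-1)AP) = tr(APP^(-1)) = tr(A), so it is the same for every matrix similar to A.

The other combinations are not similarity invariants. For example, take P = [[1, 2], [0, 1]] (det P = 1), so P^(-1) = [[1, -2], [0, 1]] and
B = P^(-1)AP = [[-8, -17], [3, 8]].
Evaluating each option on A and on B:
(A) A[0,0]: -2 for A, -8 for B -> changes
(B) A[0,1] + A[1,0]: 6 for A, -14 for B -> changes
(C) A[0,0] + A[1,1] - A[0,1]: -3 for A, 17 for B -> changes
(D) A[0,0] + A[1,1]: 0 for A, 0 for B -> unchanged

Only (D) A[0,0] + A[1,1] = 0 survives (and it does so for every P, not just this one), so it is the invariant.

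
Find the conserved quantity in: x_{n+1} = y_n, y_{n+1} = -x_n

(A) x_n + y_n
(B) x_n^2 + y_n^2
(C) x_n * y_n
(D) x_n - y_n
B

For the recurrence x_{n+1} = y_n, y_{n+1} = -x_n:

x_{n+1}^2 + y_{n+1}^2 = y_n^2 + (-x_n)^2 = x_n^2 + y_n^2
The sum of squares is conserved (like energy in a harmonic oscillator).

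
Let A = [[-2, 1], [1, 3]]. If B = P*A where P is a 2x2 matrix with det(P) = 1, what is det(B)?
-7

By the multiplicative property of determinants, det(B) = det(P*A) = det(P) * det(A) = det(A),
so the determinant is invariant under multiplication by any determinant-1 matrix; we just need det(A).

det(A) = (-2)(3) - (1)(1) = -6 - 1 = -7

Therefore det(B) = 1 * (-7) = -7.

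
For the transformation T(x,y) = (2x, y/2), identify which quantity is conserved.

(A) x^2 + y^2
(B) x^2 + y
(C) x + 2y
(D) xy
D

An expression E(x,y) is invariant under T if E(T(x,y)) = E(x,y). Here T(x,y) = (2x, y/2).
Substitute the transformed coordinates into each option and compare with the original:
(A) x^2 + y^2  ->  (2x)^2 + (y/2)^2 = 4x^2 + y^2/4   [differs from x^2 + y^2: not invariant]
(B) x^2 + y  ->  (2x)^2 + (y/2) = 4x^2 + y/2   [differs from x^2 + y: not invariant]
(C) x + 2y  ->  (2x) + 2(y/2) = 2x + y   [differs from x + 2y: not invariant]
(D) xy  ->  (2x)(y/2) = xy   [equals xy: invariant]

Only option (D), xy, is unchanged by the transformation.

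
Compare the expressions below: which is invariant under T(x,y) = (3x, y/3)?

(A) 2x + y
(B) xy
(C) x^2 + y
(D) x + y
B

An expression E(x,y) is invariant under T if E(T(x,y)) = E(x,y). Here T(x,y) = (3x, y/3).
Substitute the transformed coordinates into each option and compare with the original:
(A) 2x + y  ->  2(3x) + (y/3) = 6x + y/3   [differs from 2x + y: not invariant]
(B) xy  ->  (3x)(y/3) = xy   [equals xy: invariant]
(C) x^2 + y  ->  (3x)^2 + (y/3) = 9x^2 + y/3   [differs from x^2 + y: not invariant]
(D) x + y  ->  (3x) + (y/3) = 3x + y/3   [differs from x + y: not invariant]

Only option (B), xy, is unchanged by the transformation.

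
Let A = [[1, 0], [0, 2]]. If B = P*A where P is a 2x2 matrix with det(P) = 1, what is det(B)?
2

By the multiplicative property of determinants, det(B) = det(P*A) = det(P) * det(A) = det(A),
so the determinant is invariant under multiplication by any determinant-1 matrix; we just need det(A).

det(A) = (1)(2) - (0)(0) = 2 - 0 = 2

Therefore det(B) = 1 * 2 = 2.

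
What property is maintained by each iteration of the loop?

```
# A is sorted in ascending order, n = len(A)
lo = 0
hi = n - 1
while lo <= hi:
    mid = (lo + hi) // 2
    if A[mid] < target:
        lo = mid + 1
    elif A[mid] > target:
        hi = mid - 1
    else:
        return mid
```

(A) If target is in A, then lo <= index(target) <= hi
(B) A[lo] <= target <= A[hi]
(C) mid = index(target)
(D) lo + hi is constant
A

A loop invariant must hold before the first iteration and be re-established by every execution of the body.

(A) If target is in A, then lo <= index(target) <= hi: Before the loop [lo, hi] = [0, n-1] covers every index. When A[mid] < target, sortedness puts target strictly to the right of mid, so setting lo = mid + 1 keeps index(target) in [lo, hi]; symmetrically for hi = mid - 1. Hence 'if target is in A then lo <= index(target) <= hi' holds after every iteration, and when lo > hi it proves target is absent.

The other options fail:
(B) A[lo] <= target <= A[hi]: fails when target is not in A (e.g. target < A[0] already violates it before the loop), so it is not maintained in general.
(C) mid = index(target): mid is just the current probe; it equals index(target) only on the iteration that returns.
(D) lo + hi is constant: each iteration moves exactly one of lo, hi, so lo + hi changes (e.g. 0 + (n-1) becomes (mid+1) + (n-1)).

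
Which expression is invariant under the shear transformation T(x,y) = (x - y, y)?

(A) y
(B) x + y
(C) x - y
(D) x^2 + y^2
A

Under the shear T(x,y) = (x - y, y):
Substitute the transformed coordinates into each option and compare with the original:
(A) y  ->  (y) = y   [equals y: invariant]
(B) x + y  ->  (x - y) + (y) = x   [differs from x + y: not invariant]
(C) x - y  ->  (x - y) - (y) = x - 2y   [differs from x - y: not invariant]
(D) x^2 + y^2  ->  (x - y)^2 + (y)^2 = x^2 - 2xy + 2y^2   [differs from x^2 + y^2: not invariant]

Only option (A), y, is unchanged by the transformation.
A horizontal shear moves points parallel to the x-axis, so the y-coordinate (and any function of y alone) is unchanged.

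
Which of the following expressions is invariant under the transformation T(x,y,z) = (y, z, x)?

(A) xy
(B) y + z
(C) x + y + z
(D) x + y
C

Apply T(x,y,z) = (y, z, x) to each option, i.e. replace (x, y, z) by the transformed coordinates.
Substitute the transformed coordinates into each option and compare with the original:
(A) xy  ->  (y)(z) = yz   [differs from xy: not invariant]
(B) y + z  ->  (z) + (x) = x + z   [differs from y + z: not invariant]
(C) x + y + z  ->  (y) + (z) + (x) = x + y + z   [equals x + y + z: invariant]
(D) x + y  ->  (y) + (z) = y + z   [differs from x + y: not invariant]

Only option (C), x + y + z, is unchanged by the transformation.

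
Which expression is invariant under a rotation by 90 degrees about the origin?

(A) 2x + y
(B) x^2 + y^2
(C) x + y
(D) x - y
B

A rotation by 90 degrees sends (x, y) to (-y, x).
Substitute the transformed coordinates into each option and compare with the original:
(A) 2x + y  ->  2(-y) + (x) = x - 2y   [differs from 2x + y: not invariant]
(B) x^2 + y^2  ->  (-y)^2 + (x)^2 = x^2 + y^2   [equals x^2 + y^2: invariant]
(C) x + y  ->  (-y) + (x) = x - y   [differs from x + y: not invariant]
(D) x - y  ->  (-y) - (x) = -x - y   [differs from x - y: not invariant]

Only option (B), x^2 + y^2, is unchanged by the transformation.
Geometrically, x^2 + y^2 is the squared distance from the origin, which every rotation about the origin preserves.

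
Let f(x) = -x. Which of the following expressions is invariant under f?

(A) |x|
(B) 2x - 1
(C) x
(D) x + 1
A

For f(x) = -x:
Applying f replaces x by -x. Since |-x| = |x|, the absolute value is unchanged by f, whereas x -> -x, 2x - 1 -> -2x - 1 and x + 1 -> -x + 1 all change.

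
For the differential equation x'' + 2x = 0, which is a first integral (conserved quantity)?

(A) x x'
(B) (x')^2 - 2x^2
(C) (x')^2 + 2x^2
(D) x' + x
C

A first integral I satisfies dI/dt = 0 along every solution. Differentiate each option and use the equation of motion:
(A) d/dt[x x'] = (x')^2 + x x'' = (x')^2 - 2x^2, not identically 0
(B) d/dt[(x')^2 - 2x^2] = 2x'x'' - 4x x' = -8x x', not identically 0
(C) d/dt[(x')^2 + 2x^2] = 2x'x'' + 4x x' = 2x'(-2x) + 4x x' = 0
(D) d/dt[x' + x] = x'' + x' = -2x + x', not identically 0

Only (C) has zero time-derivative. So the energy-like quantity (x')^2 + 2x^2 is the first integral.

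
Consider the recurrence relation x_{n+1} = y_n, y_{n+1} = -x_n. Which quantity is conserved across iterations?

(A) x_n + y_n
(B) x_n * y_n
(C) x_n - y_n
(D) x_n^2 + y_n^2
D

For the recurrence x_{n+1} = y_n, y_{n+1} = -x_n:

x_{n+1}^2 + y_{n+1}^2 = y_n^2 + (-x_n)^2 = x_n^2 + y_n^2
The sum of squares is conserved (like energy in a harmonic oscillator).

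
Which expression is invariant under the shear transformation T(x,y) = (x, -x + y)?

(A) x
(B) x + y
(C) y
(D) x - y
A

Under the shear T(x,y) = (x, -x + y):
Substitute the transformed coordinates into each option and compare with the original:
(A) x  ->  (x) = x   [equals x: invariant]
(B) x + y  ->  (x) + (-x + y) = y   [differs from x + y: not invariant]
(C) y  ->  (-x + y) = -x + y   [differs from y: not invariant]
(D) x - y  ->  (x) - (-x + y) = 2x - y   [differs from x - y: not invariant]

Only option (A), x, is unchanged by the transformation.
A vertical shear moves points parallel to the y-axis, so the x-coordinate (and any function of x alone) is unchanged.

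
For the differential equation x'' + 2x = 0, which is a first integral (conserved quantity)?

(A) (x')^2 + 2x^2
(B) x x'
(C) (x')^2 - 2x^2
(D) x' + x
A

A first integral I satisfies dI/dt = 0 along every solution. Differentiate each option and use the equation of motion:
(A) d/dt[(x')^2 + 2x^2] = 2x'x'' + 4x x' = 2x'(-2x) + 4x x' = 0
(B) d/dt[x x'] = (x')^2 + x x'' = (x')^2 - 2x^2, not identically 0
(C) d/dt[(x')^2 - 2x^2] = 2x'x'' - 4x x' = -8x x', not identically 0
(D) d/dt[x' + x] = x'' + x' = -2x + x', not identically 0

Only (A) has zero time-derivative. So the energy-like quantity (x')^2 + 2x^2 is the first integral.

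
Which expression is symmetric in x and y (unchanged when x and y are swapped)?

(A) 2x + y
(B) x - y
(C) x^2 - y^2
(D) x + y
D

A symmetric expression is unchanged when the variables are permuted; here the transformation to test is the swap (x, y) -> (y, x).
Substitute the transformed coordinates into each option and compare with the original:
(A) 2x + y  ->  2(y) + (x) = x + 2y   [differs from 2x + y: not invariant]
(B) x - y  ->  (y) - (x) = -x + y   [differs from x - y: not invariant]
(C) x^2 - y^2  ->  (y)^2 - (x)^2 = -x^2 + y^2   [differs from x^2 - y^2: not invariant]
(D) x + y  ->  (y) + (x) = x + y   [equals x + y: invariant]

Only option (D), x + y, is unchanged by the transformation.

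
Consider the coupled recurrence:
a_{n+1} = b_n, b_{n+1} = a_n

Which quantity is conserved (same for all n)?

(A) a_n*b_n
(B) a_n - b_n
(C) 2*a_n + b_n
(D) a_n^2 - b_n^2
A

Replace a_n by a_{n+1} = b_n and b_n by b_{n+1} = a_n in each option and simplify:
(A) a_n*b_n  ->  (b_n)*(a_n) = a_n*b_n   [conserved]
(B) a_n - b_n  ->  (b_n) - (a_n) = -a_n + b_n   [not conserved]
(C) 2*a_n + b_n  ->  2*(b_n) + (a_n) = a_n + 2*b_n   [not conserved]
(D) a_n^2 - b_n^2  ->  (b_n)^2 - (a_n)^2 = -a_n^2 + b_n^2   [not conserved]

Only (A) a_n*b_n returns to itself after one step, so it is the conserved quantity.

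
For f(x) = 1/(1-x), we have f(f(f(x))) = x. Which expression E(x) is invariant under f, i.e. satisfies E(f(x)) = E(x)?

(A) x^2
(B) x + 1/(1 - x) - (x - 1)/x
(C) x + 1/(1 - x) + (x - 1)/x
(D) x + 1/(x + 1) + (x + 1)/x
C

Replace x by f(x) = 1/(1 - x) in each option and simplify. As a quick numerical cross-check, also compare E(4) with E(f(4)) = E(-1/3).

(A) x^2  ->  (1/(1 - x))^2 = (x - 1)^(-2); check: E(4) = 16 but E(-1/3) = 1/9.   [not invariant]
(B) x + 1/(1 - x) - (x - 1)/x  ->  (1/(1 - x)) + 1/(1 - (1/(1 - x))) - ((1/(1 - x)) - 1)/(1/(1 - x)) = (x^2(1 - x) - x + (x - 1)^2)/(x(x - 1)); check: E(4) = 35/12 but E(-1/3) = -43/12.   [not invariant]
(C) x + 1/(1 - x) + (x - 1)/x  ->  (1/(1 - x)) + 1/(1 - (1/(1 - x))) + ((1/(1 - x)) - 1)/(1/(1 - x)), which simplifies back to x + 1/(1 - x) + (x - 1)/x; check: E(4) = 53/12, E(-1/3) = 53/12.   [invariant]
(D) x + 1/(x + 1) + (x + 1)/x  ->  (1/(1 - x)) + 1/((1/(1 - x)) + 1) + ((1/(1 - x)) + 1)/(1/(1 - x)) = (-x^3 + 6x^2 - 11x + 7)/(x^2 - 3x + 2); check: E(4) = 109/20 but E(-1/3) = -5/6.   [not invariant]

Only (C) is unchanged. Indeed f(f(x)) = 1/(1 - 1/(1-x)) = (1-x)/(-x) = (x-1)/x, so E(x) = x + f(x) + f(f(x)) is the sum over the whole 3-cycle; applying f just permutes the three terms cyclically (x -> f(x) -> f(f(x)) -> x), leaving the sum unchanged.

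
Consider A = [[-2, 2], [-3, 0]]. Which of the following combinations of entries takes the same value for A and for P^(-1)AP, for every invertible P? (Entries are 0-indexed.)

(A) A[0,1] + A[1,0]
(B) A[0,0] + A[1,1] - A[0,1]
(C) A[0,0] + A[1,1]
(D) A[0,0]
C

A[0,0] + A[1,1] is the trace of A. By the cyclic property of the trace, tr(P^(-1)AP) = tr(APP^(-1)) = tr(A), so it is the same for every matrix similar to A.

The other combinations are not similarity invariants. For example, take P = [[1, 1], [0, 1]] (det P = 1), so P^(-1) = [[1, -1], [0, 1]] and
B = P^(-1)AP = [[1, 3], [-3, -3]].
Evaluating each option on A and on B:
(A) A[0,1] + A[1,0]: -1 for A, 0 for B -> changes
(B) A[0,0] + A[1,1] - A[0,1]: -4 for A, -5 for B -> changes
(C) A[0,0] + A[1,1]: -2 for A, -2 for B -> unchanged
(D) A[0,0]: -2 for A, 1 for B -> changes

Only (C) A[0,0] + A[1,1] = -2 survives (and it does so for every P, not just this one), so it is the invariant.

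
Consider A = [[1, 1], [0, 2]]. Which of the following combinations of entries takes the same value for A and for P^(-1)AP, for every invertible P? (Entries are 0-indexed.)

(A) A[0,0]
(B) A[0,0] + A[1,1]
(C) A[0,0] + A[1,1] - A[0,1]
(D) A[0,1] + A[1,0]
B

A[0,0] + A[1,1] is the trace of A. By the cyclic property of the trace, tr(P^(-1)AP) = tr(APP^(-1)) = tr(A), so it is the same for every matrix similar to A.

The other combinations are not similarity invariants. For example, take P = [[1, 1], [1, 2]] (det P = 1), so P^(-1) = [[2, -1], [-1, 1]] and
B = P^(-1)AP = [[2, 2], [0, 1]].
Evaluating each option on A and on B:
(A) A[0,0]: 1 for A, 2 for B -> changes
(B) A[0,0] + A[1,1]: 3 for A, 3 for B -> unchanged
(C) A[0,0] + A[1,1] - A[0,1]: 2 for A, 1 for B -> changes
(D) A[0,1] + A[1,0]: 1 for A, 2 for B -> changes

Only (B) A[0,0] + A[1,1] = 3 survives (and it does so for every P, not just this one), so it is the invariant.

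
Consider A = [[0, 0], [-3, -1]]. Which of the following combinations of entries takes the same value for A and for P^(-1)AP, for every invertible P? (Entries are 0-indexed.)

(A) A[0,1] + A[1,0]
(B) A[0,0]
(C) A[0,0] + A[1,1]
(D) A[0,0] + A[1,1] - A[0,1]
C

A[0,0] + A[1,1] is the trace of A. By the cyclic property of the trace, tr(P^(-1)AP) = tr(APP^(-1)) = tr(A), so it is the same for every matrix similar to A.

The other combinations are not similarity invariants. For example, take P = [[2, 1], [1, 1]] (det P = 1), so P^(-1) = [[1, -1], [-1, 2]] and
B = P^(-1)AP = [[7, 4], [-14, -8]].
Evaluating each option on A and on B:
(A) A[0,1] + A[1,0]: -3 for A, -10 for B -> changes
(B) A[0,0]: 0 for A, 7 for B -> changes
(C) A[0,0] + A[1,1]: -1 for A, -1 for B -> unchanged
(D) A[0,0] + A[1,1] - A[0,1]: -1 for A, -5 for B -> changes

Only (C) A[0,0] + A[1,1] = -1 survives (and it does so for every P, not just this one), so it is the invariant.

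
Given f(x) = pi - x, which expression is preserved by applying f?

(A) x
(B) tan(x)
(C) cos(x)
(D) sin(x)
D

For f(x) = pi - x:
sin(pi - x) = sin(x), so sine is invariant under this transformation.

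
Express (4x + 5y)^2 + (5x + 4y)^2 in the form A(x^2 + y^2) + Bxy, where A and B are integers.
41(x^2 + y^2) + 80xy

Expanding: (4x + 5y)^2 = 16x^2 + 40xy + 25y^2
(5x + 4y)^2 = 25x^2 + 40xy + 16y^2
Sum = (16+25)(x^2+y^2) + 80xy = 41(x^2 + y^2) + 80xy
This is symmetric in x and y.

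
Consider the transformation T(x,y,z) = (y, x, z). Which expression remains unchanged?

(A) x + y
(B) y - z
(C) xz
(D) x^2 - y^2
A

Apply T(x,y,z) = (y, x, z) to each option, i.e. replace (x, y, z) by the transformed coordinates.
Substitute the transformed coordinates into each option and compare with the original:
(A) x + y  ->  (y) + (x) = x + y   [equals x + y: invariant]
(B) y - z  ->  (x) - (z) = x - z   [differs from y - z: not invariant]
(C) xz  ->  (y)(z) = yz   [differs from xz: not invariant]
(D) x^2 - y^2  ->  (y)^2 - (x)^2 = -x^2 + y^2   [differs from x^2 - y^2: not invariant]

Only option (A), x + y, is unchanged by the transformation.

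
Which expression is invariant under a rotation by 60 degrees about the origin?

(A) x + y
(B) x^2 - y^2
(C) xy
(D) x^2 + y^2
D

A rotation by 60 degrees sends (x, y) to (x/2 - sqrt(3)y/2, sqrt(3)x/2 + y/2).
Substitute the transformed coordinates into each option and compare with the original:
(A) x + y  ->  (x/2 - sqrt(3)y/2) + (sqrt(3)x/2 + y/2) = x/2 + sqrt(3)x/2 - sqrt(3)y/2 + y/2   [differs from x + y: not invariant]
(B) x^2 - y^2  ->  (x/2 - sqrt(3)y/2)^2 - (sqrt(3)x/2 + y/2)^2 = -x^2/2 - sqrt(3)xy + y^2/2   [differs from x^2 - y^2: not invariant]
(C) xy  ->  (x/2 - sqrt(3)y/2)(sqrt(3)x/2 + y/2) = sqrt(3)x^2/4 - xy/2 - sqrt(3)y^2/4   [differs from xy: not invariant]
(D) x^2 + y^2  ->  (x/2 - sqrt(3)y/2)^2 + (sqrt(3)x/2 + y/2)^2 = x^2 + y^2   [equals x^2 + y^2: invariant]

Only option (D), x^2 + y^2, is unchanged by the transformation.
Geometrically, x^2 + y^2 is the squared distance from the origin, which every rotation about the origin preserves.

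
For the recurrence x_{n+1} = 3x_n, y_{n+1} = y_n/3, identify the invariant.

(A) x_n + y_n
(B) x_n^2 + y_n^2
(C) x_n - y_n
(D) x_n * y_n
D

For the recurrence x_{n+1} = 3x_n, y_{n+1} = y_n/3:

x_{n+1} * y_{n+1} = (3x_n) * (y_n/3) = x_n * y_n
The product is conserved.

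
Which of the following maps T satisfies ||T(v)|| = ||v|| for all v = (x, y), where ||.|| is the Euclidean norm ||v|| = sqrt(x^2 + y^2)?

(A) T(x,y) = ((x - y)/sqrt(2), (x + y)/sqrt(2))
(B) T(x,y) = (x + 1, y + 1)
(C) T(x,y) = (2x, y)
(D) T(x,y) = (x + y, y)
A

A transformation preserves a norm if ||T(v)|| = ||v|| for every v; a single vector where the norm changes rules an option out.

(A) T(x,y) = ((x - y)/sqrt(2), (x + y)/sqrt(2)): preserves the norm -- it is an orthogonal map (a rotation/reflection), and (sqrt(2)(x - y)/2)^2 + (sqrt(2)(x + y)/2)^2 simplifies to x^2 + y^2.
(B) T(x,y) = (x + 1, y + 1): v = (1, 0) has norm sqrt((1)^2 + (0)^2) = 1, but T(v) = (2, 1) has norm sqrt(5) -- not preserved.
(C) T(x,y) = (2x, y): v = (1, 0) has norm sqrt((1)^2 + (0)^2) = 1, but T(v) = (2, 0) has norm 2 -- not preserved.
(D) T(x,y) = (x + y, y): v = (0, 1) has norm sqrt((0)^2 + (1)^2) = 1, but T(v) = (1, 1) has norm sqrt(2) -- not preserved.

Therefore the answer is (A).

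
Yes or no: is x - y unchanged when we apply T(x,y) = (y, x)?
No

Substitute T(x,y) = (y, x) into the expression and compare with the original.

Original: x - y
After applying T: (y) - (x) = -x + y

This differs from the original x - y (difference: -2x + 2y), so the expression is NOT invariant.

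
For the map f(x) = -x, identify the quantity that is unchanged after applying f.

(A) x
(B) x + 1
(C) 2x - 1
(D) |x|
D

For f(x) = -x:
Applying f replaces x by -x. Since |-x| = |x|, the absolute value is unchanged by f, whereas x -> -x, 2x - 1 -> -2x - 1 and x + 1 -> -x + 1 all change.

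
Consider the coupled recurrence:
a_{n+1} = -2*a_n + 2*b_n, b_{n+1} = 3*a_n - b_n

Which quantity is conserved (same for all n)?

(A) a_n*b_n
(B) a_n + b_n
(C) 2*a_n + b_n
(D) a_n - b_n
B

Replace a_n by a_{n+1} = -2*a_n + 2*b_n and b_n by b_{n+1} = 3*a_n - b_n in each option and simplify:
(A) a_n*b_n  ->  (-2*a_n + 2*b_n)*(3*a_n - b_n) = -6*a_n^2 + 8*a_n*b_n - 2*b_n^2   [not conserved]
(B) a_n + b_n  ->  (-2*a_n + 2*b_n) + (3*a_n - b_n) = a_n + b_n   [conserved]
(C) 2*a_n + b_n  ->  2*(-2*a_n + 2*b_n) + (3*a_n - b_n) = -a_n + 3*b_n   [not conserved]
(D) a_n - b_n  ->  (-2*a_n + 2*b_n) - (3*a_n - b_n) = -5*a_n + 3*b_n   [not conserved]

Only (B) a_n + b_n returns to itself after one step, so it is the conserved quantity.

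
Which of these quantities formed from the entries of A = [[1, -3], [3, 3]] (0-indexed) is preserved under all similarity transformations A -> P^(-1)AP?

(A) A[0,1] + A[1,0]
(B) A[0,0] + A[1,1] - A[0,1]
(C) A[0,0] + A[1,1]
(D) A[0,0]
C

A[0,0] + A[1,1] is the trace of A. By the cyclic property of the trace, tr(P^(-1)AP) = tr(APP^(-1)) = tr(A), so it is the same for every matrix similar to A.

The other combinations are not similarity invariants. For example, take P = [[2, 1], [1, 1]] (det P = 1), so P^(-1) = [[1, -1], [-1, 2]] and
B = P^(-1)AP = [[-10, -8], [19, 14]].
Evaluating each option on A and on B:
(A) A[0,1] + A[1,0]: 0 for A, 11 for B -> changes
(B) A[0,0] + A[1,1] - A[0,1]: 7 for A, 12 for B -> changes
(C) A[0,0] + A[1,1]: 4 for A, 4 for B -> unchanged
(D) A[0,0]: 1 for A, -10 for B -> changes

Only (C) A[0,0] + A[1,1] = 4 survives (and it does so for every P, not just this one), so it is the invariant.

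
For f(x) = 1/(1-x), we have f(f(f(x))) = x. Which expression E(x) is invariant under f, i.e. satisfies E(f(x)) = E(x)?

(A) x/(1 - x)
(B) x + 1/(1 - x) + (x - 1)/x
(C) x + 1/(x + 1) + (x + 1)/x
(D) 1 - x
B

Replace x by f(x) = 1/(1 - x) in each option and simplify. As a quick numerical cross-check, also compare E(3) with E(f(3)) = E(-1/2).

(A) x/(1 - x)  ->  (1/(1 - x))/(1 - (1/(1 - x))) = -1/x; check: E(3) = -3/2 but E(-1/2) = -1/3.   [not invariant]
(B) x + 1/(1 - x) + (x - 1)/x  ->  (1/(1 - x)) + 1/(1 - (1/(1 - x))) + ((1/(1 - x)) - 1)/(1/(1 - x)), which simplifies back to x + 1/(1 - x) + (x - 1)/x; check: E(3) = 19/6, E(-1/2) = 19/6.   [invariant]
(C) x + 1/(x + 1) + (x + 1)/x  ->  (1/(1 - x)) + 1/((1/(1 - x)) + 1) + ((1/(1 - x)) + 1)/(1/(1 - x)) = (-x^3 + 6x^2 - 11x + 7)/(x^2 - 3x + 2); check: E(3) = 55/12 but E(-1/2) = 1/2.   [not invariant]
(D) 1 - x  ->  1 - (1/(1 - x)) = x/(x - 1); check: E(3) = -2 but E(-1/2) = 3/2.   [not invariant]

Only (B) is unchanged. Indeed f(f(x)) = 1/(1 - 1/(1-x)) = (1-x)/(-x) = (x-1)/x, so E(x) = x + f(x) + f(f(x)) is the sum over the whole 3-cycle; applying f just permutes the three terms cyclically (x -> f(x) -> f(f(x)) -> x), leaving the sum unchanged.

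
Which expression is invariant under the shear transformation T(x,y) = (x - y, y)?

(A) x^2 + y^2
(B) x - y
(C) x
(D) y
D

Under the shear T(x,y) = (x - y, y):
Substitute the transformed coordinates into each option and compare with the original:
(A) x^2 + y^2  ->  (x - y)^2 + (y)^2 = x^2 - 2xy + 2y^2   [differs from x^2 + y^2: not invariant]
(B) x - y  ->  (x - y) - (y) = x - 2y   [differs from x - y: not invariant]
(C) x  ->  (x - y) = x - y   [differs from x: not invariant]
(D) y  ->  (y) = y   [equals y: invariant]

Only option (D), y, is unchanged by the transformation.
A horizontal shear moves points parallel to the x-axis, so the y-coordinate (and any function of y alone) is unchanged.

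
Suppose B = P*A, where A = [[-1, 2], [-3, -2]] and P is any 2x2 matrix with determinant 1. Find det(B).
8

By the multiplicative property of determinants, det(B) = det(P*A) = det(P) * det(A) = det(A),
so the determinant is invariant under multiplication by any determinant-1 matrix; we just need det(A).

det(A) = (-1)(-2) - (2)(-3) = 2 - (-6) = 8

Therefore det(B) = 1 * 8 = 8.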